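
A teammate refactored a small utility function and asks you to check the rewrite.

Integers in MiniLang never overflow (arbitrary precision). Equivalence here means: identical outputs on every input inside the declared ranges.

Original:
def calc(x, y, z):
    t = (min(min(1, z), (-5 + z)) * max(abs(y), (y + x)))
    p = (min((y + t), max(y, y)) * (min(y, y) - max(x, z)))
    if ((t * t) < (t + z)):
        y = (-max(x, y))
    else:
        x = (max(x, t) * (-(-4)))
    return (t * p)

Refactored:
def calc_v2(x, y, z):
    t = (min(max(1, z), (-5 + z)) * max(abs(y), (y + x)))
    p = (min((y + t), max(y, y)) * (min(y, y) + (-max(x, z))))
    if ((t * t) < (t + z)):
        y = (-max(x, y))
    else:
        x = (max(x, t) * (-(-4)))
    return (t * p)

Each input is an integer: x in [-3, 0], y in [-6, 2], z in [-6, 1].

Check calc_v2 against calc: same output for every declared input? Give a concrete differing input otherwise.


Equivalent. The one real change (`min(1, z)` became `max(1, z)`) has no effect anywhere in the declared ranges.
Every one of the 288 inputs gives matching results.
Spot check at x=-1, y=1, z=1 — calc: t = -4; p = 0; ((t * t) < (t + z)) -> false; x = -4; return 0. calc_v2: t = -4; p = 0; ((t * t) < (t + z)) -> false; x = -4; return 0. Both give 0.
verdict: equivalent


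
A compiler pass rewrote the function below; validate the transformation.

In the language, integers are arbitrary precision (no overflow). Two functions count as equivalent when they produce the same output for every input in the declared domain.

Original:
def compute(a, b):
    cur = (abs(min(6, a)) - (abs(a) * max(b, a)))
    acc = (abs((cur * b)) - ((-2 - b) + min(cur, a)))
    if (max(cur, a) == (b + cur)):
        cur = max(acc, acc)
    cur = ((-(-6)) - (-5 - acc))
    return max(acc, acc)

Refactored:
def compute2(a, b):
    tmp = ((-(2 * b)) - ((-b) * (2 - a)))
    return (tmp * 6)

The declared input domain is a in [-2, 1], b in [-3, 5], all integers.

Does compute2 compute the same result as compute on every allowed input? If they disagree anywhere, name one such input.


Consider the input a=-2, b=-3.
compute: cur becomes 6; next acc becomes 19; next (max(cur, a) == (b + cur)) evaluates to false; next cur becomes 30; next final value 19
compute2: tmp becomes -6; next final value -36
19 vs -36 — the two versions disagree here.
verdict: not equivalent; witness: a=-2, b=-3


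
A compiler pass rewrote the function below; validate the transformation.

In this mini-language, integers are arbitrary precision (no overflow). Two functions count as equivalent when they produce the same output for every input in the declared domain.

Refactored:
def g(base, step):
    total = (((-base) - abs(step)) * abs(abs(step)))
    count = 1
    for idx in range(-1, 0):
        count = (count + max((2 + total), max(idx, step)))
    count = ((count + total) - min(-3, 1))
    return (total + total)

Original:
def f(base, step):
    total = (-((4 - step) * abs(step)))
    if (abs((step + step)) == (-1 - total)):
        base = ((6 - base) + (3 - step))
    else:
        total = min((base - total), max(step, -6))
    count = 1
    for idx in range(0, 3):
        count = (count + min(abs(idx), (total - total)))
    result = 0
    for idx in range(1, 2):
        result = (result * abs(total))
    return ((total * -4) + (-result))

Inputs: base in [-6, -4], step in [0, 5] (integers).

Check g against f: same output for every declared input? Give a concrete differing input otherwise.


On input base=-6, step=0, f returns 24 while g returns 0.
verdict: not equivalent; witness: base=-6, step=0


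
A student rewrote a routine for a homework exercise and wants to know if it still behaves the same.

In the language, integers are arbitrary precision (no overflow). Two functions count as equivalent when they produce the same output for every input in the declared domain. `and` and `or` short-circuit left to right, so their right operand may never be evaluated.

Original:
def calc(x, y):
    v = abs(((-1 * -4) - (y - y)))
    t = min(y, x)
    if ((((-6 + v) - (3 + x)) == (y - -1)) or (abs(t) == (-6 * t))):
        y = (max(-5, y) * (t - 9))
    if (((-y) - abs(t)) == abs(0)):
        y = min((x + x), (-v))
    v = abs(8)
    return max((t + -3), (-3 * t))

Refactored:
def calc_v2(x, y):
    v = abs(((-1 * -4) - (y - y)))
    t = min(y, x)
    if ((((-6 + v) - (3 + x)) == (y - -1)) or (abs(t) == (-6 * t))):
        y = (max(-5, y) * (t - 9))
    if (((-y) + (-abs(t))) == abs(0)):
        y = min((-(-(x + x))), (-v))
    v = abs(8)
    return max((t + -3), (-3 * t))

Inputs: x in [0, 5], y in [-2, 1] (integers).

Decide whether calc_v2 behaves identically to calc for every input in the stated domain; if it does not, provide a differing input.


The two versions differ — the changes include arithmetic usage differs.
As a probe, take x=2, y=-1: calc runs v=4, then t=-1, then ((((-6 + v) - (3 + x)) == (y - -1)) or (abs(t) == (-6 * t))) is false, then (((-y) - abs(t)) == abs(0)) is true, then y=-4, then v=8, then returns 3; calc_v2 runs v=4, then t=-1, then ((((-6 + v) - (3 + x)) == (y - -1)) or (abs(t) == (-6 * t))) is false, then (((-y) + (-abs(t))) == abs(0)) is true, then y=-4, then v=8, then returns 3; both end at 3.
Sweeping the whole domain (24 inputs) finds no disagreement.
verdict: equivalent


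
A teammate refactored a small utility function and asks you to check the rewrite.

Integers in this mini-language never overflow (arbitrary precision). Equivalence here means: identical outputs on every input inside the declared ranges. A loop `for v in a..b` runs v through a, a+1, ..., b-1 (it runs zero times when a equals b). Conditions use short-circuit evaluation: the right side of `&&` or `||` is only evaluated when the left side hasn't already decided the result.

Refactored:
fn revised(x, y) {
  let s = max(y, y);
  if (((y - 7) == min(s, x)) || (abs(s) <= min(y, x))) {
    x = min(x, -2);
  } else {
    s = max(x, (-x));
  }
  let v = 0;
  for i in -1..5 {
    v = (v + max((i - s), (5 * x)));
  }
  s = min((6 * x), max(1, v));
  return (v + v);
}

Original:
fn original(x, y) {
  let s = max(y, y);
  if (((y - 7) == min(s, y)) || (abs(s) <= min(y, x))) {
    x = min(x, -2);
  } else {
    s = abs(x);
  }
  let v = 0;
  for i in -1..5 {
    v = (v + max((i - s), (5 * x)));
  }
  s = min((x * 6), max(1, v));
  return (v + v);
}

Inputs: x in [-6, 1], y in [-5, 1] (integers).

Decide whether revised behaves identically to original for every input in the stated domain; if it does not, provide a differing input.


Not equivalent: x=-6, y=1 separates them (-54 vs 6).
original: s becomes 1; next (((y - 7) == min(s, y)) || (abs(s) <= min(y, x))) evaluates to false; next s becomes 6; next v becomes 0; next at i=-1:; next v becomes -7; next at i=0:; next v becomes -13; next at i=1:; next v becomes -18; next at i=2:; next v becomes -22; next at i=3:; next v becomes -25; next at i=4:; next v becomes -27; next s becomes -36; next final value -54
revised: s becomes 1; next (((y - 7) == min(s, x)) || (abs(s) <= min(y, x))) evaluates to true; next x becomes -6; next v becomes 0; next at i=-1:; next v becomes -2; next at i=0:; next v becomes -3; next at i=1:; next v becomes -3; next at i=2:; next v becomes -2; next at i=3:; next v becomes 0; next at i=4:; next v becomes 3; next s becomes -36; next final value 6
verdict: not equivalent; witness: x=-6, y=1


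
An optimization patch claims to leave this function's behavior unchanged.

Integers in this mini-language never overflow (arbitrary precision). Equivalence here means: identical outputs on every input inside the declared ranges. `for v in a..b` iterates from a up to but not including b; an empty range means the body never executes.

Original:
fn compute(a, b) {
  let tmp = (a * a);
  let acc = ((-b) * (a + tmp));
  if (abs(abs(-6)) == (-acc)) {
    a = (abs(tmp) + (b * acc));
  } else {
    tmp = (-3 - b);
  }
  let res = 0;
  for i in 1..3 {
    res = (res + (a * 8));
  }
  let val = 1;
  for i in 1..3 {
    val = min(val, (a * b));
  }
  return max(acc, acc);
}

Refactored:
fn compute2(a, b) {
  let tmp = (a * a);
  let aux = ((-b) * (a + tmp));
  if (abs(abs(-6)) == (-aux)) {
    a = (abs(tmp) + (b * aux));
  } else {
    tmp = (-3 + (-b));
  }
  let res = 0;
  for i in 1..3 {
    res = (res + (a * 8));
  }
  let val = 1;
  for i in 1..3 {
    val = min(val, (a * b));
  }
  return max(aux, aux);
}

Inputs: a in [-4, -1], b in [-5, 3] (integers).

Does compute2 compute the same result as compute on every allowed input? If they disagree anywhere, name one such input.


Reading the diff, among the changes: arithmetic usage differs; also local variable names differ.
Spot check at a=-2, b=-2 — compute: tmp := 4 | acc := 4 | (abs(abs(-6)) == (-acc)): false | tmp := -1 | res := 0 | iter i=1: | res := -16 | iter i=2: | res := -32 | val := 1 | iter i=1: | val := 1 | iter i=2: | val := 1 | result 4. compute2: tmp := 4 | aux := 4 | (abs(abs(-6)) == (-aux)): false | tmp := -1 | res := 0 | iter i=1: | res := -16 | iter i=2: | res := -32 | val := 1 | iter i=1: | val := 1 | iter i=2: | val := 1 | result 4. Both give 4.
Sweeping the whole domain (36 inputs) finds no disagreement.
verdict: equivalent


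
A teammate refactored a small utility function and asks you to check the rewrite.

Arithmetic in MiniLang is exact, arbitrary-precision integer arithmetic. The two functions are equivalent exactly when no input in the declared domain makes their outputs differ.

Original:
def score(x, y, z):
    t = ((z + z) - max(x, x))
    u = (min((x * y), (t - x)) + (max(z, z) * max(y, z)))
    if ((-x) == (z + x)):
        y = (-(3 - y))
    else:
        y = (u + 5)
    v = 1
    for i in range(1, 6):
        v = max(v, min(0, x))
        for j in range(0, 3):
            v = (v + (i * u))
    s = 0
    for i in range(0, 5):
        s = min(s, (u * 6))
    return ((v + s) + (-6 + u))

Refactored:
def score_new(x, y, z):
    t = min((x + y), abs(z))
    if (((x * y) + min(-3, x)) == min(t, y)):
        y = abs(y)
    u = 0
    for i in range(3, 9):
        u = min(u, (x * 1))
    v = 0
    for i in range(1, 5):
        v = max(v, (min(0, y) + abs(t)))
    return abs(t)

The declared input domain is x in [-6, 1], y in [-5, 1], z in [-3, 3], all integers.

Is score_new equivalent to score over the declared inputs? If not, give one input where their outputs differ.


Run the pair on x=-6, y=-5, z=-3.
score: t=0, then u=15, then ((-x) == (z + x)) is false, then y=20, then v=1, then (i=1), then v=1, then (j=0), then v=16, then (j=1), then v=31, then (j=2), then v=46, then (i=2), then v=46, then (j=0), then v=76, then (j=1), then v=106, then (j=2), then v=136, then (i=3), then v=136, then (j=0), then v=181, then (j=1), then v=226, then (j=2), then v=271, then (i=4), then v=271, then (j=0), then v=331, then (j=1), then v=391, then (j=2), then v=451, then (i=5), then v=451, then (j=0), then v=526, then (j=1), then v=601, then (j=2), then v=676, then s=0, then (i=0), then s=0, then (i=1), then s=0, then (i=2), then s=0, then (i=3), then s=0, then (i=4), then s=0, then returns 685
score_new: t=-11, then (((x * y) + min(-3, x)) == min(t, y)) is false, then u=0, then (i=3), then u=-6, then (i=4), then u=-6, then (i=5), then u=-6, then (i=6), then u=-6, then (i=7), then u=-6, then (i=8), then u=-6, then v=0, then (i=1), then v=6, then (i=2), then v=6, then (i=3), then v=6, then (i=4), then v=6, then returns 11
685 != 11, so the rewrite changes behavior.
verdict: not equivalent; witness: x=-6, y=-5, z=-3


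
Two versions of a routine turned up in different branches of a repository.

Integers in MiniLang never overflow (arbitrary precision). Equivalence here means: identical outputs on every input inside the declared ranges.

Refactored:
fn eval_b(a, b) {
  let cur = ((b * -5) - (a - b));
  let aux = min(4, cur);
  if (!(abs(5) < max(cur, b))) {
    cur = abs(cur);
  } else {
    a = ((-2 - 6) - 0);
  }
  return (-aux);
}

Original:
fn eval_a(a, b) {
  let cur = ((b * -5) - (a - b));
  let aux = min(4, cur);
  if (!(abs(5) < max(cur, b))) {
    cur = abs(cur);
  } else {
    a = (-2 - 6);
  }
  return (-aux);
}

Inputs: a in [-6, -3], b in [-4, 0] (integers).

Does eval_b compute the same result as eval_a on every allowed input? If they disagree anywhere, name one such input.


The two versions differ — the changes include constant usage differs; arithmetic usage differs.
One worked example (a=-3, b=-3) — eval_a: cur becomes 15; next aux becomes 4; next (!(abs(5) < max(cur, b))) evaluates to false; next a becomes -8; next final value -4; eval_b: cur becomes 15; next aux becomes 4; next (!(abs(5) < max(cur, b))) evaluates to false; next a becomes -8; next final value -4; agreement on -4.
Across all 20 domain points the two functions coincide.
verdict: equivalent


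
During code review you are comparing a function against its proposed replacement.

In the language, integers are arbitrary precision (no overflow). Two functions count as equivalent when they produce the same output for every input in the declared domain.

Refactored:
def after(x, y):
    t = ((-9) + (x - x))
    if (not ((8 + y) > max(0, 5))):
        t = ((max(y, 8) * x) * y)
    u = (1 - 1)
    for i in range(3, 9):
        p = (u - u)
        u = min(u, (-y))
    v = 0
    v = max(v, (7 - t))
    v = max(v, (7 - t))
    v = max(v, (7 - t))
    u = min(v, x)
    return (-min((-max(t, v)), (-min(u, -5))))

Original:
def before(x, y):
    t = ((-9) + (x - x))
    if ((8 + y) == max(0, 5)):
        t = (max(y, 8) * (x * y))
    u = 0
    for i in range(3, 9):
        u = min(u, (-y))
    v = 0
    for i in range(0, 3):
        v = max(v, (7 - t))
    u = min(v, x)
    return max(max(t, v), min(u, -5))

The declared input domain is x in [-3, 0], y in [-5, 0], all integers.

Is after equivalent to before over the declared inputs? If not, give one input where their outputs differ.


On input x=-3, y=-5, before returns 16 while after returns 120.
verdict: not equivalent; witness: x=-3, y=-5


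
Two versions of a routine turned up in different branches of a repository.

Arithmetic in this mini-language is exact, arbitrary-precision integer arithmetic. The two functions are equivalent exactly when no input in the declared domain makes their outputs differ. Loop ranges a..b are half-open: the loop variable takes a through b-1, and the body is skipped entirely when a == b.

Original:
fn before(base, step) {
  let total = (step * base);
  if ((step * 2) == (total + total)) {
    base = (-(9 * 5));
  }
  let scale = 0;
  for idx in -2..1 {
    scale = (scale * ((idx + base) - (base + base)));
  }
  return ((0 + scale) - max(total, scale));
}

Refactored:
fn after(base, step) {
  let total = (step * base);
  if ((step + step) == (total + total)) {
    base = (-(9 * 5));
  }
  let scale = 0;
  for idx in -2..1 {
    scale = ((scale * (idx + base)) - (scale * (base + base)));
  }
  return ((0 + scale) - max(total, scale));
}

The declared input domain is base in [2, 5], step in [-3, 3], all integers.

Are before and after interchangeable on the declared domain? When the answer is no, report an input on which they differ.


Equivalent — the differences include arithmetic usage differs; also constant usage differs, yet no declared input distinguishes the two.
As a probe, take base=3, step=2: before runs total = 6; ((step * 2) == (total + total)) -> false; scale = 0; [idx=-2]; scale = 0; [idx=-1]; scale = 0; [idx=0]; scale = 0; return -6; after runs total = 6; ((step + step) == (total + total)) -> false; scale = 0; [idx=-2]; scale = 0; [idx=-1]; scale = 0; [idx=0]; scale = 0; return -6; both end at -6.
Checked all 28 inputs in the declared domain: the outputs agree on every one.
verdict: equivalent


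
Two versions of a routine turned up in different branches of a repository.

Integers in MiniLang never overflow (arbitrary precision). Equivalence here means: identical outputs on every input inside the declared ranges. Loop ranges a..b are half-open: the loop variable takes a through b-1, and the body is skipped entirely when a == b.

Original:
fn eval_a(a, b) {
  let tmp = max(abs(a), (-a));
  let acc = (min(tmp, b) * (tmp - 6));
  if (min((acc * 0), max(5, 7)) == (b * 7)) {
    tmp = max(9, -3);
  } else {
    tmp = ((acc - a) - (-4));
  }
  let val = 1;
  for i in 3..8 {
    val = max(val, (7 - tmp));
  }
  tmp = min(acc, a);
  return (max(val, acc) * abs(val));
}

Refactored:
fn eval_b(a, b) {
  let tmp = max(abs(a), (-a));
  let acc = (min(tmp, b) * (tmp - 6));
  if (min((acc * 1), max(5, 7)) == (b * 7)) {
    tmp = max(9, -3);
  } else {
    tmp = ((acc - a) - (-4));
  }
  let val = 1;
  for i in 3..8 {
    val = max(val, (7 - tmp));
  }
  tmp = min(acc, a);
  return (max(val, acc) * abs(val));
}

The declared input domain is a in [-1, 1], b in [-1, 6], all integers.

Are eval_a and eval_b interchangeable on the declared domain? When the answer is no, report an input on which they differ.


Equivalent. The suspicious edit (`0` became `1`) never changes the result for any input inside the declared domain.
Sweeping the whole domain (24 inputs) finds no disagreement.
As a probe, take a=1, b=5: eval_a runs tmp=1, then acc=-5, then (min((acc * 0), max(5, 7)) == (b * 7)) is false, then tmp=-2, then val=1, then (i=3), then val=9, then (i=4), then val=9, then (i=5), then val=9, then (i=6), then val=9, then (i=7), then val=9, then tmp=-5, then returns 81; eval_b runs tmp=1, then acc=-5, then (min((acc * 1), max(5, 7)) == (b * 7)) is false, then tmp=-2, then val=1, then (i=3), then val=9, then (i=4), then val=9, then (i=5), then val=9, then (i=6), then val=9, then (i=7), then val=9, then tmp=-5, then returns 81; both end at 81.
verdict: equivalent


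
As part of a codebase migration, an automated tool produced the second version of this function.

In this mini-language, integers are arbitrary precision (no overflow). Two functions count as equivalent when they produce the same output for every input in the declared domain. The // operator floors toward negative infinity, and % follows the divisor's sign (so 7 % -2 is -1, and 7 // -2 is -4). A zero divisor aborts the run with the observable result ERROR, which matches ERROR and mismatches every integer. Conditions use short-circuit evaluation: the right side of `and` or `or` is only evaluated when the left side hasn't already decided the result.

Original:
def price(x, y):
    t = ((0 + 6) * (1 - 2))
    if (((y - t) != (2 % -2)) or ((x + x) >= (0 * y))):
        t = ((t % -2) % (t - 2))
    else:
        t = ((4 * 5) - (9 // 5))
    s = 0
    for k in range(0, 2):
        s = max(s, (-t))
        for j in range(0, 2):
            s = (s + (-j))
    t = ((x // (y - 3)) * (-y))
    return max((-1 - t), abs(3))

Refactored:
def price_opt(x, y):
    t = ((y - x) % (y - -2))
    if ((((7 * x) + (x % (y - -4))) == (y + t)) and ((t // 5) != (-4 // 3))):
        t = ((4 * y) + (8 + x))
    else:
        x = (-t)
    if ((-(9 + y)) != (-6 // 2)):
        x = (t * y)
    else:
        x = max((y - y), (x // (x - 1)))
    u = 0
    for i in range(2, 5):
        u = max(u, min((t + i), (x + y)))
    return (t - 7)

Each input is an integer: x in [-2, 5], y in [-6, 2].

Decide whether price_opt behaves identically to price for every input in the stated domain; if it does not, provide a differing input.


Not equivalent: x=-2, y=-6 separates them (3 vs -7).
price: t becomes -6; next (((y - t) != (2 % -2)) or ((x + x) >= (0 * y))) evaluates to false; next t becomes 19; next s becomes 0; next at k=0:; next s becomes 0; next at j=0:; next s becomes 0; next at j=1:; next s becomes -1; next at k=1:; next s becomes -1; next at j=0:; next s becomes -1; next at j=1:; next s becomes -2; next t becomes 0; next final value 3
price_opt: t becomes 0; next ((((7 * x) + (x % (y - -4))) == (y + t)) and ((t // 5) != (-4 // 3))) evaluates to false; next x becomes 0; next ((-(9 + y)) != (-6 // 2)) evaluates to false; next x becomes 0; next u becomes 0; next at i=2:; next u becomes 0; next at i=3:; next u becomes 0; next at i=4:; next u becomes 0; next final value -7
verdict: not equivalent; witness: x=-2, y=-6


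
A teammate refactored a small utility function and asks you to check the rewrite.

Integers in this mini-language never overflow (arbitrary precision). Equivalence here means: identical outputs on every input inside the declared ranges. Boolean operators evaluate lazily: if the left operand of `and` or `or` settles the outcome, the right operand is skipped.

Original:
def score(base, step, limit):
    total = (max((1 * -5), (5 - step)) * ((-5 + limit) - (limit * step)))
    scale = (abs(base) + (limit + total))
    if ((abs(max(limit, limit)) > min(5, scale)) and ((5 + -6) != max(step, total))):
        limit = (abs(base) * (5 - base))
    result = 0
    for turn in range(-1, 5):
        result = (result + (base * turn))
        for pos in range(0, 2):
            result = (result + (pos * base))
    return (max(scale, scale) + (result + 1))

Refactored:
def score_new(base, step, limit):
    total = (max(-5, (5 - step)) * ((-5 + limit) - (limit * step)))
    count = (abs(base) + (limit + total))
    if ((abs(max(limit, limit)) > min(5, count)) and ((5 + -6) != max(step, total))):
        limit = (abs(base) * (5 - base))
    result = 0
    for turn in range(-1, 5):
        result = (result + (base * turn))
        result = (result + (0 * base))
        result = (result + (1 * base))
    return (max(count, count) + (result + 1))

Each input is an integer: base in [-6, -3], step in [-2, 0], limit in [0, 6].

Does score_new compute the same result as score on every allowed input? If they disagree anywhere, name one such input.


The two are interchangeable: local variable names differ; and arithmetic usage differs; and loop structure differs; and constant usage differs, and every declared input agrees.
As a probe, take base=-3, step=-1, limit=5: score runs total=30, then scale=38, then ((abs(max(limit, limit)) > min(5, scale)) and ((5 + -6) != max(step, total))) is false, then result=0, then (turn=-1), then result=3, then (pos=0), then result=3, then (pos=1), then result=0, then (turn=0), then result=0, then (pos=0), then result=0, then (pos=1), then result=-3, then (turn=1), then result=-6, then (pos=0), then result=-6, then (pos=1), then result=-9, then (turn=2), then result=-15, then (pos=0), then result=-15, then (pos=1), then result=-18, then (turn=3), then result=-27, then (pos=0), then result=-27, then (pos=1), then result=-30, then (turn=4), then result=-42, then (pos=0), then result=-42, then (pos=1), then result=-45, then returns -6; score_new runs total=30, then count=38, then ((abs(max(limit, limit)) > min(5, count)) and ((5 + -6) != max(step, total))) is false, then result=0, then (turn=-1), then result=3, then result=3, then result=0, then (turn=0), then result=0, then result=0, then result=-3, then (turn=1), then result=-6, then result=-6, then result=-9, then (turn=2), then result=-15, then result=-15, then result=-18, then (turn=3), then result=-27, then result=-27, then result=-30, then (turn=4), then result=-42, then result=-42, then result=-45, then returns -6; both end at -6.
Across all 84 domain points the two functions coincide.
verdict: equivalent


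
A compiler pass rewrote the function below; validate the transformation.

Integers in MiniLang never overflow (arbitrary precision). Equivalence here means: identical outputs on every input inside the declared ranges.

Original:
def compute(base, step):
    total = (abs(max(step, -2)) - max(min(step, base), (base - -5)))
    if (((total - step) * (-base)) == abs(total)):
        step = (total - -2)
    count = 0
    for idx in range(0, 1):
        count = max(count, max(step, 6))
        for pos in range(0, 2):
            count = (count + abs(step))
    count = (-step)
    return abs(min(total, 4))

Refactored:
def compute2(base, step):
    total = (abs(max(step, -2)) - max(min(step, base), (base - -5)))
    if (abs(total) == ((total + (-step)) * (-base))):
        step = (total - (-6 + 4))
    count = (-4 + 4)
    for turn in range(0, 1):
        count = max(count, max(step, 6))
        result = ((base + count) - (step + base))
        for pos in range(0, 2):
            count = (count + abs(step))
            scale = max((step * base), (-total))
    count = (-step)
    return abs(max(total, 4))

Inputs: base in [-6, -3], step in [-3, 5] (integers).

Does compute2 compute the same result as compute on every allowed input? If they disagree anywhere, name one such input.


At base=-6, step=-3: compute gives 3, compute2 gives 4.
verdict: not equivalent; witness: base=-6, step=-3


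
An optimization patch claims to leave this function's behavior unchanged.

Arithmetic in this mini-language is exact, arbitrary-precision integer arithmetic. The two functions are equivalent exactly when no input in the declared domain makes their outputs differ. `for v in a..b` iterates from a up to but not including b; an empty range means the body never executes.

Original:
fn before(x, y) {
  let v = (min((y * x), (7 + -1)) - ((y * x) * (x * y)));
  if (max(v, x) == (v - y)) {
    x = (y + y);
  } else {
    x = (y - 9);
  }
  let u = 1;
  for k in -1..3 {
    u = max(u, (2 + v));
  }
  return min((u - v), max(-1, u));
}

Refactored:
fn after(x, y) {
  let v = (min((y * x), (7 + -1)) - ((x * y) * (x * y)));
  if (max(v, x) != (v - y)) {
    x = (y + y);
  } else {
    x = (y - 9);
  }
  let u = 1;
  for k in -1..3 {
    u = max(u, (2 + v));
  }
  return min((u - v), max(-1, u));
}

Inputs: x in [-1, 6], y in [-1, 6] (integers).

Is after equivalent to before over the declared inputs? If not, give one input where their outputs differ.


Although `(max(v, x) == (v - y))` became `(max(v, x) != (v - y))`, no input in the stated domain can expose it; all 64 inputs agree.
verdict: equivalent


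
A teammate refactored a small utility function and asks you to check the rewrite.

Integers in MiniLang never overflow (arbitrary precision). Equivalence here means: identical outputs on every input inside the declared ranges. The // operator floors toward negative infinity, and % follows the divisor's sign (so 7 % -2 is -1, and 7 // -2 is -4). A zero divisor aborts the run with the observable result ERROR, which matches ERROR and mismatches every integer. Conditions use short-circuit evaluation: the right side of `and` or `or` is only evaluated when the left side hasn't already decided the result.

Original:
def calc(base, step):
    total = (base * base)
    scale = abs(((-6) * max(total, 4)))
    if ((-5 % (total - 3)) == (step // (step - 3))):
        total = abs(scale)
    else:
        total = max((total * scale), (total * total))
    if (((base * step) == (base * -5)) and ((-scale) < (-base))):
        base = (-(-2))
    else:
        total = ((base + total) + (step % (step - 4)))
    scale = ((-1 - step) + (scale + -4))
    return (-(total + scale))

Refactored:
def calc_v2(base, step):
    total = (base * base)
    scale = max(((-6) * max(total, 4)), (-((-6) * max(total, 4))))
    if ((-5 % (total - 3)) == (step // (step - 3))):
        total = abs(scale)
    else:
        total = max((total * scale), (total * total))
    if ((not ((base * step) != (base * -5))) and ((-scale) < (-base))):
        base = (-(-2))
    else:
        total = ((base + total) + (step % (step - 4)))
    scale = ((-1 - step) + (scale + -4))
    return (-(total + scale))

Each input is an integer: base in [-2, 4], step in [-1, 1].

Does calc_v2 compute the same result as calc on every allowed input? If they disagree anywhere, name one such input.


This is a faithful refactor — constant usage differs; and arithmetic usage differs; and min/max/abs usage differs; and comparison usage differs; and boolean connective usage differs, but the computed results match everywhere.
As a probe, take base=0, step=0: calc runs total becomes 0; next scale becomes 24; next ((-5 % (total - 3)) == (step // (step - 3))) evaluates to false; next total becomes 0; next (((base * step) == (base * -5)) and ((-scale) < (-base))) evaluates to true; next base becomes 2; next scale becomes 19; next final value -19; calc_v2 runs total becomes 0; next scale becomes 24; next ((-5 % (total - 3)) == (step // (step - 3))) evaluates to false; next total becomes 0; next ((not ((base * step) != (base * -5))) and ((-scale) < (-base))) evaluates to true; next base becomes 2; next scale becomes 19; next final value -19; both end at -19.
Every one of the 21 inputs gives matching results.
verdict: equivalent


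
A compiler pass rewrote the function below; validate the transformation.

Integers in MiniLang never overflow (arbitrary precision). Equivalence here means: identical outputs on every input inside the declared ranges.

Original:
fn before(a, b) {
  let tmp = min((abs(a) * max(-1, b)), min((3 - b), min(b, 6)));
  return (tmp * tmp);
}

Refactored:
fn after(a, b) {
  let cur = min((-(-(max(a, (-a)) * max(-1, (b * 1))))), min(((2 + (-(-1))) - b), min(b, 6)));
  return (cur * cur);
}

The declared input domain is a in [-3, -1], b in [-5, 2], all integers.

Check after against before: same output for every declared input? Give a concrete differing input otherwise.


Equivalent — the differences include arithmetic usage differs; and min/max/abs usage differs; and local variable names differ; and constant usage differs, yet no declared input distinguishes the two.
Tracing a=-1, b=1: before: tmp becomes 1; next final value 1 | after: cur becomes 1; next final value 1 — matching result 1.
An exhaustive pass over the 24 declared inputs shows identical outputs.
verdict: equivalent


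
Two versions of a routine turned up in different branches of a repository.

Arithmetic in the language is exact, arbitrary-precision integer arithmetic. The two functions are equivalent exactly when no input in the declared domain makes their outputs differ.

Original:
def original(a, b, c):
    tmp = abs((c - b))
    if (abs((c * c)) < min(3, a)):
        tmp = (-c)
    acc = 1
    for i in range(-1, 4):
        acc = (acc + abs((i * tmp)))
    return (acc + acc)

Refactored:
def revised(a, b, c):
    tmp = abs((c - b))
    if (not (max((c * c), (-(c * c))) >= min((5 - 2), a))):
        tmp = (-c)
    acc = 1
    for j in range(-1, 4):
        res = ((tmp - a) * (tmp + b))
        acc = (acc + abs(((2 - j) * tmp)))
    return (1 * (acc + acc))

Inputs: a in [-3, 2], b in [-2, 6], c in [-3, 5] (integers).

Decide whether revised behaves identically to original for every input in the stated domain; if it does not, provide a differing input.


The two versions differ — the changes include min/max/abs usage differs, and comparison usage differs, and arithmetic usage differs, and constant usage differs, and local variable names differ, and statement counts differ, and boolean connective usage differs.
As a probe, take a=0, b=1, c=5: original runs tmp := 4 | (abs((c * c)) < min(3, a)): false | acc := 1 | iter i=-1: | acc := 5 | iter i=0: | acc := 5 | iter i=1: | acc := 9 | iter i=2: | acc := 17 | iter i=3: | acc := 29 | result 58; revised runs tmp := 4 | (not (max((c * c), (-(c * c))) >= min((5 - 2), a))): false | acc := 1 | iter j=-1: | res := 20 | acc := 13 | iter j=0: | res := 20 | acc := 21 | iter j=1: | res := 20 | acc := 25 | iter j=2: | res := 20 | acc := 25 | iter j=3: | res := 20 | acc := 29 | result 58; both end at 58.
Sweeping the whole domain (486 inputs) finds no disagreement.
verdict: equivalent


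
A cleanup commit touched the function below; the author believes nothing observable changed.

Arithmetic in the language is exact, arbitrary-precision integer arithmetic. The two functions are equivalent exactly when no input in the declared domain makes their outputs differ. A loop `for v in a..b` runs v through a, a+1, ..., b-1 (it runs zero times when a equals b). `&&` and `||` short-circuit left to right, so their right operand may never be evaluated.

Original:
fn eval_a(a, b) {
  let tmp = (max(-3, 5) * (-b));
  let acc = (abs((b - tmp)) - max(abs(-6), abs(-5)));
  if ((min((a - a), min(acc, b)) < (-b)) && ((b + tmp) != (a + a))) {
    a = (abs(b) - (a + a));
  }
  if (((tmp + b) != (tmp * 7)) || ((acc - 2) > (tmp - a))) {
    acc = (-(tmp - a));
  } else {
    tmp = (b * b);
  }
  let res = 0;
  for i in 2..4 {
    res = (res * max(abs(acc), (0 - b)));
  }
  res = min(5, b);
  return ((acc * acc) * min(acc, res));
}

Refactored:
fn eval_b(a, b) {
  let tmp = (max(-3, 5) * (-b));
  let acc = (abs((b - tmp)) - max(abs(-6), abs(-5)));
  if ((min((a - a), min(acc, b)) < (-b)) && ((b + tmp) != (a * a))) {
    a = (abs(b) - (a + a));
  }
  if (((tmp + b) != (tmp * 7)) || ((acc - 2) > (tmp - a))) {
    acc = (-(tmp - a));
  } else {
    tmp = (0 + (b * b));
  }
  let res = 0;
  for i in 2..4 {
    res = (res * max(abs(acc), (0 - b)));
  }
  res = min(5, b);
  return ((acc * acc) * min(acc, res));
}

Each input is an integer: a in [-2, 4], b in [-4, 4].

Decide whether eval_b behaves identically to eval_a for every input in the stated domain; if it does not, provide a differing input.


a=-2, b=-1 yields 0 from eval_a but -343 from eval_b.
verdict: not equivalent; witness: a=-2, b=-1


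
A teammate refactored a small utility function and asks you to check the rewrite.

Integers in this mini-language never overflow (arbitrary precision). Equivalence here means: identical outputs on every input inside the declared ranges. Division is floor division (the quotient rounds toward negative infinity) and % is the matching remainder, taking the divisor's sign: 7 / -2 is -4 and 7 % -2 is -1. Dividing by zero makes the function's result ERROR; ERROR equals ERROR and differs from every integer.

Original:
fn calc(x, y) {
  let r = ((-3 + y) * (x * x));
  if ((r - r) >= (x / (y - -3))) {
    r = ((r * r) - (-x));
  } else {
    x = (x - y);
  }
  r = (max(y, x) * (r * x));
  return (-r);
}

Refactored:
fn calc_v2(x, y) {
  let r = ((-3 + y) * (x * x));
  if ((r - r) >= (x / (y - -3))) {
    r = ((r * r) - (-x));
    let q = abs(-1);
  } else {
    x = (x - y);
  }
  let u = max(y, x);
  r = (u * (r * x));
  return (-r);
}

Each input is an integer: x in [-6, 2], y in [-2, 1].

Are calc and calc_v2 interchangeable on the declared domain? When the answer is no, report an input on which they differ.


Changes here: local variable names differ, constant usage differs, min/max/abs usage differs, statement counts differ; the full 36-point sweep finds no disagreement.
verdict: equivalent


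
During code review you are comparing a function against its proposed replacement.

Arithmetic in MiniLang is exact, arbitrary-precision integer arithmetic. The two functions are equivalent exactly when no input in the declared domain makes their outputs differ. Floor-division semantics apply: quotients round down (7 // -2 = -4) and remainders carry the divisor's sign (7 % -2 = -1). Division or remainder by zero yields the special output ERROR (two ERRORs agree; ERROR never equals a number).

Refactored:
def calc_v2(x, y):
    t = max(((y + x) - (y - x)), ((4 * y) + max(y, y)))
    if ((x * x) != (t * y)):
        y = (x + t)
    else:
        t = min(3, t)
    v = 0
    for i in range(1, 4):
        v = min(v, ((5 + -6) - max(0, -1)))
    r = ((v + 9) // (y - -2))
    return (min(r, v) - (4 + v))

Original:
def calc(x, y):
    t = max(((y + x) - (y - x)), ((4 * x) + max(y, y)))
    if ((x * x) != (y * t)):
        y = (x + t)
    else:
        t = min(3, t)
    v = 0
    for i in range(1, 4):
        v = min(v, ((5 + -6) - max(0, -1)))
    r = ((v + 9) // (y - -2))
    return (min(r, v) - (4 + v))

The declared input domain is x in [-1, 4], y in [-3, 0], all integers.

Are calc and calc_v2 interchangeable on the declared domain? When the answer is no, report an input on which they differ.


On input x=-1, y=0, calc returns -11 while calc_v2 returns -4.
verdict: not equivalent; witness: x=-1, y=0


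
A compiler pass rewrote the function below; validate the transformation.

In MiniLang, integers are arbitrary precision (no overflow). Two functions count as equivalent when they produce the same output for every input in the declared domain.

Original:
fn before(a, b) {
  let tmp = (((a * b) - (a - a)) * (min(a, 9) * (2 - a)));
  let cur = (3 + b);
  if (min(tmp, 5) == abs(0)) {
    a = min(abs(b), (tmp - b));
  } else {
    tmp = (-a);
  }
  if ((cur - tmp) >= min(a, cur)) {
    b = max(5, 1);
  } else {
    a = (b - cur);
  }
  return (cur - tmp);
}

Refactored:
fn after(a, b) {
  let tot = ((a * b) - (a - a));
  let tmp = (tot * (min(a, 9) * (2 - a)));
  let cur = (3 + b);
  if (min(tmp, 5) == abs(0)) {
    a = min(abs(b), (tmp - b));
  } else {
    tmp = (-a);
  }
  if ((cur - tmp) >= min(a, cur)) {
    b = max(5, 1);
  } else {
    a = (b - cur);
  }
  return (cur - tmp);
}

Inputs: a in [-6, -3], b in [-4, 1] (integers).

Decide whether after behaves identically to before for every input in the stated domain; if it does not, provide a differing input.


The two are interchangeable: statement counts differ; and local variable names differ, and every declared input agrees.
One worked example (a=-3, b=-3) — before: tmp := -135 | cur := 0 | (min(tmp, 5) == abs(0)): false | tmp := 3 | ((cur - tmp) >= min(a, cur)): true | b := 5 | result -3; after: tot := 9 | tmp := -135 | cur := 0 | (min(tmp, 5) == abs(0)): false | tmp := 3 | ((cur - tmp) >= min(a, cur)): true | b := 5 | result -3; agreement on -3.
Checked all 24 inputs in the declared domain: the outputs agree on every one.
verdict: equivalent


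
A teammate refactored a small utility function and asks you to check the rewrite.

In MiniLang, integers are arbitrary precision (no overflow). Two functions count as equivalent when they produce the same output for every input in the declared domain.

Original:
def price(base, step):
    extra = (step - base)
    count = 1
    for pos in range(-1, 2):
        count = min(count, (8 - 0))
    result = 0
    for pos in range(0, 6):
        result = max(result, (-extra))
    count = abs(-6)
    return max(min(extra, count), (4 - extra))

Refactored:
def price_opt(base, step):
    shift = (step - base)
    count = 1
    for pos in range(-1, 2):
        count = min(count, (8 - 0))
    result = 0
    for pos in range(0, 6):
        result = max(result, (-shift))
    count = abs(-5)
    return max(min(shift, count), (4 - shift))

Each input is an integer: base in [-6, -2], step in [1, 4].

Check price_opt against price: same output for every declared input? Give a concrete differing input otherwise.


base=-6, step=1 yields 6 from price but 5 from price_opt.
verdict: not equivalent; witness: base=-6, step=1


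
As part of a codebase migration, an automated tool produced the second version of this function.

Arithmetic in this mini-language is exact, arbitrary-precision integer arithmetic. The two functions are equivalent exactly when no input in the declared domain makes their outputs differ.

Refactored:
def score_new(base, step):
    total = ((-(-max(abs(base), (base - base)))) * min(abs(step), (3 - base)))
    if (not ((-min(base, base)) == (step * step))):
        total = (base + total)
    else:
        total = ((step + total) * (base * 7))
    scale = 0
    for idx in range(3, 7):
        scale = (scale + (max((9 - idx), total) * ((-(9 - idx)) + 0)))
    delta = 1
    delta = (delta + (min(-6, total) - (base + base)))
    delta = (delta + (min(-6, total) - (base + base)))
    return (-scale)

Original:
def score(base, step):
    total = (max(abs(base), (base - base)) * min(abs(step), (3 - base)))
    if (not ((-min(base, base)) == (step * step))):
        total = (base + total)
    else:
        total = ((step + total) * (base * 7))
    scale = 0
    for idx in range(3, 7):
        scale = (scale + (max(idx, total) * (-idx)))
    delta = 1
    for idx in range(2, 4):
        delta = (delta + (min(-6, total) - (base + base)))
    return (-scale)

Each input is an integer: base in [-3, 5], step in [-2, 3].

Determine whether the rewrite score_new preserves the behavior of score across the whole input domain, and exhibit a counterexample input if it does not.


The two are interchangeable: constant usage differs, and loop structure differs, and min/max/abs usage differs, and arithmetic usage differs, and every declared input agrees.
Spot check at base=-1, step=-1 — score: total = 1; (not ((-min(base, base)) == (step * step))) -> false; total = 0; scale = 0; [idx=3]; scale = -9; [idx=4]; scale = -25; [idx=5]; scale = -50; [idx=6]; scale = -86; delta = 1; [idx=2]; delta = -3; [idx=3]; delta = -7; return 86. score_new: total = 1; (not ((-min(base, base)) == (step * step))) -> false; total = 0; scale = 0; [idx=3]; scale = -36; [idx=4]; scale = -61; [idx=5]; scale = -77; [idx=6]; scale = -86; delta = 1; delta = -3; delta = -7; return 86. Both give 86.
Checked all 54 inputs in the declared domain: the outputs agree on every one.
verdict: equivalent
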